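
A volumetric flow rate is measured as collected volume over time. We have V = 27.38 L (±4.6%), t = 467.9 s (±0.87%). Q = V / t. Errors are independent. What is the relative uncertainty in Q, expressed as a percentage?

4.68%

For a monomial Q ∝ V, t^-1, fractional errors add in quadrature:
  (1·δV/V)² = (1×0.0460)² = 0.00212;  (-1·δt/t)² = (-1×0.00870)² = 7.57e-05
δQ/Q = √(0.00219) = 0.0468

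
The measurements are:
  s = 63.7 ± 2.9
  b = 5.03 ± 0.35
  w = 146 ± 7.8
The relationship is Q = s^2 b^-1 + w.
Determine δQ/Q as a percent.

9.74%

Let p = s^2·b^-1 = 807. δp/p = √((2·δs/s)² + (-1·δb/b)²) = √(0.00829 + 0.00484) = 0.115, so δp = 92.4.
Q = p + w: δQ = √(δp² + δw²) = √(8550 + 60.8) = 92.8
Q = 953, so δQ/Q = 92.8/953 = 0.0974.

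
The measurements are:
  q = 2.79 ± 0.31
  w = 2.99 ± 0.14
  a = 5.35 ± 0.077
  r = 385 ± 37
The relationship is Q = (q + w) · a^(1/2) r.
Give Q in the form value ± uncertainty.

Let u = q + w = 5.78. δu = √(δq² + δw²) = √(0.0961 + 0.0196) = 0.340, so δu/u = 0.0588.
Q is then a monomial in u, a, r:
δQ/Q = √((δu/u)² + (½·δa/a)² + (1·δr/r)²) = √(0.00346 + 5.18e-05 + 0.00924) = 0.113
Q = 5150, so δQ = 0.113 × 5150 = 581.

5150 ± 581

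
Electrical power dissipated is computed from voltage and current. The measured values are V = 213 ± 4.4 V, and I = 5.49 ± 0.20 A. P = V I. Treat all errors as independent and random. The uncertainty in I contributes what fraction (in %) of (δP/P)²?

75.7%

(δP/P)² = (1·δV/V)² + (1·δI/I)²
  V term: (1×0.0207)² = 0.000427
  I term: (1×0.0364)² = 0.00133
Total = 0.00175. Share from I = 0.00133/0.00175 = 0.757.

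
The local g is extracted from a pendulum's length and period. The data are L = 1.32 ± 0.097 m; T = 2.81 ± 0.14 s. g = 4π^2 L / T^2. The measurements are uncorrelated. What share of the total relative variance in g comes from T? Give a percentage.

(δg/g)² = (1·δL/L)² + (-2·δT/T)²
  L term: (1×0.0735)² = 0.00540
  T term: (-2×0.0498)² = 0.00993
Total = 0.0153. Share from T = 0.00993/0.0153 = 0.648.

64.8%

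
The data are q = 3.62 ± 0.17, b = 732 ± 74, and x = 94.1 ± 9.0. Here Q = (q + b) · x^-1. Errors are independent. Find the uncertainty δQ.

Let u = q + b = 736. δu = √(δq² + δb²) = √(0.0289 + 5480) = 74.0, so δu/u = 0.101.
Q is then a monomial in u, x:
δQ/Q = √((δu/u)² + (-1·δx/x)²) = √(0.0101 + 0.00915) = 0.139
Q = 7.82, so δQ = 0.139 × 7.82 = 1.09.

1.09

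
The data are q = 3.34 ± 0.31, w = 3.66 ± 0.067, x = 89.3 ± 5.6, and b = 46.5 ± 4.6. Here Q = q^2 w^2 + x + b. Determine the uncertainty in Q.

29.2

Let p = q^2·w^2 = 149. δp/p = √((2·δq/q)² + (2·δw/w)²) = √(0.0345 + 0.00134) = 0.189, so δp = 28.3.
Q = p + x + b: δQ = √(δp² + δx² + δb²) = √(799 + 31.4 + 21.2) = 29.2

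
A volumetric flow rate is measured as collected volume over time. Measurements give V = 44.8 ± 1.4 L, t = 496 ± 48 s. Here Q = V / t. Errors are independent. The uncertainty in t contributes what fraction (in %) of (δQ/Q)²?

(δQ/Q)² = (1·δV/V)² + (-1·δt/t)²
  V term: (1×0.0312)² = 0.000977
  t term: (-1×0.0968)² = 0.00937
Total = 0.0103. Share from t = 0.00937/0.0103 = 0.906.

90.6%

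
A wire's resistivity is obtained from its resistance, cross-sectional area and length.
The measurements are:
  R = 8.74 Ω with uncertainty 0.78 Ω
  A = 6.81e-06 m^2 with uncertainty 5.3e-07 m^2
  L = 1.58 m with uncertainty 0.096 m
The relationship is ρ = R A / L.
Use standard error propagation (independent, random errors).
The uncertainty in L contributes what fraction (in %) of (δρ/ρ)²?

(δρ/ρ)² = (1·δR/R)² + (1·δA/A)² + (-1·δL/L)²
  R term: (1×0.0892)² = 0.00796
  A term: (1×0.0778)² = 0.00606
  L term: (-1×0.0608)² = 0.00369
Total = 0.0177. Share from L = 0.00369/0.0177 = 0.208.

20.8%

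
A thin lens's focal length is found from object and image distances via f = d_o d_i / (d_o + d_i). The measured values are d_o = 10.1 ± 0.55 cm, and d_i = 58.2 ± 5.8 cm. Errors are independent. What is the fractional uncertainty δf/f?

0.0487

∂f/∂d_o = (d_i/(d_o+d_i))² = 0.726;  ∂f/∂d_i = (d_o/(d_o+d_i))² = 0.0219
δf = √((∂f/∂d_o · δd_o)² + (∂f/∂d_i · δd_i)²) = √(0.159 + 0.0161) = 0.419 cm
f = 8.61 cm, so δf/f = 0.419/8.61 = 0.0487.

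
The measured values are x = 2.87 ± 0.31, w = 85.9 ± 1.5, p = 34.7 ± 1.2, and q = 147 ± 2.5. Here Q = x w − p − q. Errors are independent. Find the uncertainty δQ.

Let h = x·w = 247. δh/h = √((1·δx/x)² + (1·δw/w)²) = √(0.0117 + 0.000305) = 0.109, so δh = 27.0.
Q = h − p − q: δQ = √(δh² + δp² + δq²) = √(728 + 1.44 + 6.25) = 27.1

27.1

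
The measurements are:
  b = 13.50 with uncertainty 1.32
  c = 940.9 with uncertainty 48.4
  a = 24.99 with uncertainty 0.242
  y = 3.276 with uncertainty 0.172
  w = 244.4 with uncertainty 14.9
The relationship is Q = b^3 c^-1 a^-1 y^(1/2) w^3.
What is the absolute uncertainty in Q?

9.69e+05

For a monomial Q ∝ b^3, c^-1, a^-1, y^(1/2), w^3, fractional errors add in quadrature:
  (3·δb/b)² = (3×0.0978)² = 0.0860;  (-1·δc/c)² = (-1×0.0514)² = 0.00265;  (-1·δa/a)² = (-1×0.00968)² = 9.38e-05;  (½·δy/y)² = (0.5×0.0525)² = 0.000689;  (3·δw/w)² = (3×0.0610)² = 0.0335
δQ/Q = √(0.123) = 0.351
Q = 2.765e+06, so δQ = 0.351 × 2.765e+06 = 9.69e+05.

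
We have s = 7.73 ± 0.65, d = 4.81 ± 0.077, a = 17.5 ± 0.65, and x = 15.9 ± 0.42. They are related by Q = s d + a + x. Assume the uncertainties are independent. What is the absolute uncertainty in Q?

Let p = s·d = 37.2. δp/p = √((1·δs/s)² + (1·δd/d)²) = √(0.00707 + 0.000256) = 0.0856, so δp = 3.18.
Q = p + a + x: δQ = √(δp² + δa² + δx²) = √(10.1 + 0.423 + 0.176) = 3.28

3.28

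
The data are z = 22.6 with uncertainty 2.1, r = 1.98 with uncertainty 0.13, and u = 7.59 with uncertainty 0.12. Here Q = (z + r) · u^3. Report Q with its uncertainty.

Let w = z + r = 24.6. δw = √(δz² + δr²) = √(4.41 + 0.0169) = 2.10, so δw/w = 0.0856.
Q is then a monomial in w, u:
δQ/Q = √((δw/w)² + (3·δu/u)²) = √(0.00733 + 0.00225) = 0.0979
Q = 10700, so δQ = 0.0979 × 10700 = 1050.

10700 ± 1050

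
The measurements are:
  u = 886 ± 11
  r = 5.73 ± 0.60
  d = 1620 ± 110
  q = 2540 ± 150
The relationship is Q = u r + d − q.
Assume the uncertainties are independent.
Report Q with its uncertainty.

Let p = u·r = 5080. δp/p = √((1·δu/u)² + (1·δr/r)²) = √(0.000154 + 0.0110) = 0.105, so δp = 535.
Q = p + d − q: δQ = √(δp² + δd² + δq²) = √(2.87e+05 + 12100 + 22500) = 567
Q = 4160.

4160 ± 567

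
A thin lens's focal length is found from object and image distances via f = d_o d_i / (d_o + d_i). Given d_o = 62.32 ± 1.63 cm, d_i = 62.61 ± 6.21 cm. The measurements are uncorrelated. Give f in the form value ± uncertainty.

31.23 ± 1.60 cm

∂f/∂d_o = (d_i/(d_o+d_i))² = 0.251;  ∂f/∂d_i = (d_o/(d_o+d_i))² = 0.249
δf = √((∂f/∂d_o · δd_o)² + (∂f/∂d_i · δd_i)²) = √(0.168 + 2.39) = 1.60 cm
f = 31.23 cm.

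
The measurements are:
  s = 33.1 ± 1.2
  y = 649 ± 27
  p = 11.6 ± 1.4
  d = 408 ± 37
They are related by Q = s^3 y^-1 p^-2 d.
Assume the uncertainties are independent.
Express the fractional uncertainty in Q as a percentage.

Since Q is a product/quotient, work with relative uncertainties:
  (3·δs/s)² = (3×0.0363)² = 0.0118;  (-1·δy/y)² = (-1×0.0416)² = 0.00173;  (-2·δp/p)² = (-2×0.121)² = 0.0583;  (1·δd/d)² = (1×0.0907)² = 0.00822
δQ/Q = √(0.0800) = 0.283

28.3%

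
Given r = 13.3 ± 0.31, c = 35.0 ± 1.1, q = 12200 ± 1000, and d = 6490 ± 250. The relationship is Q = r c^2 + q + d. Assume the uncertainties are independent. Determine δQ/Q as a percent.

Let p = r·c^2 = 16300. δp/p = √((1·δr/r)² + (2·δc/c)²) = √(0.000543 + 0.00395) = 0.0670, so δp = 1090.
Q = p + q + d: δQ = √(δp² + δq² + δd²) = √(1.19e+06 + 1e+06 + 62500) = 1500
Q = 35000, so δQ/Q = 1500/35000 = 0.0429.

4.29%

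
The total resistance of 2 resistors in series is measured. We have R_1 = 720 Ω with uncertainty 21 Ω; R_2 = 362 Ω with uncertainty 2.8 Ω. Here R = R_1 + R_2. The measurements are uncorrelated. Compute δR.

21.2 Ω

Each term contributes (cᵢ δxᵢ)² to (δR)²:
  (δR_1)² = 441;  (δR_2)² = 7.84
δR = √(449) = 21.2 Ω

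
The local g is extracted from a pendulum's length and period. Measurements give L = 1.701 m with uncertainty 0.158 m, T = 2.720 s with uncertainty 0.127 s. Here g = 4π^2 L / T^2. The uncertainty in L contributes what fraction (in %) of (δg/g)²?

(δg/g)² = (1·δL/L)² + (-2·δT/T)²
  L term: (1×0.0929)² = 0.00863
  T term: (-2×0.0467)² = 0.00872
Total = 0.0173. Share from L = 0.00863/0.0173 = 0.497.

49.7%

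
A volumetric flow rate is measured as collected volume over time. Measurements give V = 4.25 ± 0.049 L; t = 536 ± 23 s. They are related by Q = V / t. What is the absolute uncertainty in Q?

Products/powers → add relative errors in quadrature, weighted by exponent:
  (1·δV/V)² = (1×0.0115)² = 0.000133;  (-1·δt/t)² = (-1×0.0429)² = 0.00184
δQ/Q = √(0.00197) = 0.0444
Q = 0.00793 L/s, so δQ = 0.0444 × 0.00793 = 0.000352 L/s.

0.000352 L/s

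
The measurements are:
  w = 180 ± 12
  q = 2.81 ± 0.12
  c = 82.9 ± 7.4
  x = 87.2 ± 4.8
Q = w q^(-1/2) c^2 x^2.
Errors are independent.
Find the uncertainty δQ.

Since Q is a product/quotient, work with relative uncertainties:
  (1·δw/w)² = (1×0.0667)² = 0.00444;  (−½·δq/q)² = (-0.5×0.0427)² = 0.000456;  (2·δc/c)² = (2×0.0893)² = 0.0319;  (2·δx/x)² = (2×0.0550)² = 0.0121
δQ/Q = √(0.0489) = 0.221
Q = 5.61e+09, so δQ = 0.221 × 5.61e+09 = 1.24e+09.

1.24e+09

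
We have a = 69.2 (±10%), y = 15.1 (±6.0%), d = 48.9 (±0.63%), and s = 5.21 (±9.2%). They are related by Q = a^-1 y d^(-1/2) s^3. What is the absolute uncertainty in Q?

1.32

Products/powers → add relative errors in quadrature, weighted by exponent:
  (-1·δa/a)² = (-1×0.100)² = 0.0100;  (1·δy/y)² = (1×0.0600)² = 0.00360;  (−½·δd/d)² = (-0.5×0.00630)² = 9.92e-06;  (3·δs/s)² = (3×0.0920)² = 0.0762
δQ/Q = √(0.0898) = 0.300
Q = 4.41, so δQ = 0.300 × 4.41 = 1.32.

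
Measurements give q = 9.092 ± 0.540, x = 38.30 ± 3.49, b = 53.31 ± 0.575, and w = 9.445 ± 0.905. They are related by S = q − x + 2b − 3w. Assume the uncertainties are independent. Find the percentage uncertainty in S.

9.37%

For a sum/difference, combine absolute errors in quadrature:
  (δq)² = 0.292;  (δx)² = 12.2;  (2·δb)² = 1.32;  (3·δw)² = 7.37
δS = √(21.2) = 4.60
S = 49.08, so δS/S = 4.60/49.08 = 0.0937.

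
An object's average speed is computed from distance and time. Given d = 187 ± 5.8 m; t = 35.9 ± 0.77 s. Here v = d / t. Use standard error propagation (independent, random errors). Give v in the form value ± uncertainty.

Relative error in a monomial: (δv/v)² = Σ (nᵢ · δxᵢ/xᵢ)².
  (1·δd/d)² = (1×0.0310)² = 0.000962;  (-1·δt/t)² = (-1×0.0214)² = 0.000460
δv/v = √(0.00142) = 0.0377
v = 5.21 m/s, so δv = 0.0377 × 5.21 = 0.196 m/s.

5.21 ± 0.196 m/s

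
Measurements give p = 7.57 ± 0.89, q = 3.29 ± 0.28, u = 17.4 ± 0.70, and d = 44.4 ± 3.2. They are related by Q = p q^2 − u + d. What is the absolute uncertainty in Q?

Let w = p·q^2 = 81.9. δw/w = √((1·δp/p)² + (2·δq/q)²) = √(0.0138 + 0.0290) = 0.207, so δw = 17.0.
Q = w − u + d: δQ = √(δw² + δu² + δd²) = √(287 + 0.490 + 10.2) = 17.3

17.3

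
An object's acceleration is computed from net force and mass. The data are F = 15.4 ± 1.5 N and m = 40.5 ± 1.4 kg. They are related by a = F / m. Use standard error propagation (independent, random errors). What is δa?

0.0393 m/s^2

For a monomial a ∝ F, m^-1, fractional errors add in quadrature:
  (1·δF/F)² = (1×0.0974)² = 0.00949;  (-1·δm/m)² = (-1×0.0346)² = 0.00119
δa/a = √(0.0107) = 0.103
a = 0.380 m/s^2, so δa = 0.103 × 0.380 = 0.0393 m/s^2.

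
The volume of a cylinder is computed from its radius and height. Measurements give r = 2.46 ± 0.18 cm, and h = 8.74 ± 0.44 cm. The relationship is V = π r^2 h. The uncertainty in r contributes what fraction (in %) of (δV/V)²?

89.4%

(δV/V)² = (2·δr/r)² + (1·δh/h)²
  r term: (2×0.0732)² = 0.0214
  h term: (1×0.0503)² = 0.00253
Total = 0.0240. Share from r = 0.0214/0.0240 = 0.894.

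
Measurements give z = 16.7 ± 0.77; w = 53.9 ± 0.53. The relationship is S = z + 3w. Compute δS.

1.77

S is a linear combination, so absolute uncertainties add in quadrature:
  (δz)² = 0.593;  (3·δw)² = 2.53
δS = √(3.12) = 1.77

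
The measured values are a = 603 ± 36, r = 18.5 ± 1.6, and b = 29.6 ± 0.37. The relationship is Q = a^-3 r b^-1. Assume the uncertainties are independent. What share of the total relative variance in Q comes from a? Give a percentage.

80.8%

(δQ/Q)² = (-3·δa/a)² + (1·δr/r)² + (-1·δb/b)²
  a term: (-3×0.0597)² = 0.0321
  r term: (1×0.0865)² = 0.00748
  b term: (-1×0.0125)² = 0.000156
Total = 0.0397. Share from a = 0.0321/0.0397 = 0.808.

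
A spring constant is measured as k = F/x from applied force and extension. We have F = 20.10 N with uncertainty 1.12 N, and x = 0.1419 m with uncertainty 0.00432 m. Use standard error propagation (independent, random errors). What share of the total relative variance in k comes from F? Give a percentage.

77.0%

(δk/k)² = (1·δF/F)² + (-1·δx/x)²
  F term: (1×0.0557)² = 0.00310
  x term: (-1×0.0304)² = 0.000927
Total = 0.00403. Share from F = 0.00310/0.00403 = 0.770.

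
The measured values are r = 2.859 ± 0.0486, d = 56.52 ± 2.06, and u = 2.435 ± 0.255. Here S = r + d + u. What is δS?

2.08

Each term contributes (cᵢ δxᵢ)² to (δS)²:
  (δr)² = 0.00236;  (δd)² = 4.24;  (δu)² = 0.0650
δS = √(4.31) = 2.08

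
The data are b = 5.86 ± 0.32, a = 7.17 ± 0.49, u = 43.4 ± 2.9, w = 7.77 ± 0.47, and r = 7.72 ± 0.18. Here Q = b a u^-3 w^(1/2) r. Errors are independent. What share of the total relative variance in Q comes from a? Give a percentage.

(δQ/Q)² = (1·δb/b)² + (1·δa/a)² + (-3·δu/u)² + (½·δw/w)² + (1·δr/r)²
  b term: (1×0.0546)² = 0.00298
  a term: (1×0.0683)² = 0.00467
  u term: (-3×0.0668)² = 0.0402
  w term: (0.5×0.0605)² = 0.000915
  r term: (1×0.0233)² = 0.000544
Total = 0.0493. Share from a = 0.00467/0.0493 = 0.0947.

9.47%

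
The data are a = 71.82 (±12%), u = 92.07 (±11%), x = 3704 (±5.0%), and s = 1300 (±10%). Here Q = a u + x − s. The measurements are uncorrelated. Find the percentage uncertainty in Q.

Let p = a·u = 6612. δp/p = √((1·δa/a)² + (1·δu/u)²) = √(0.0144 + 0.0121) = 0.163, so δp = 1080.
Q = p + x − s: δQ = √(δp² + δx² + δs²) = √(1.16e+06 + 34300 + 16900) = 1100
Q = 9016, so δQ/Q = 1100/9016 = 0.122.

12.2%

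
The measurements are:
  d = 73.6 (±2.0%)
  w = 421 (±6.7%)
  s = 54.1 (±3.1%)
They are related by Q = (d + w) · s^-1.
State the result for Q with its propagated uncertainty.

Let u = d + w = 495. δu = √(δd² + δw²) = √(2.17 + 796) = 28.2, so δu/u = 0.0571.
Q is then a monomial in u, s:
δQ/Q = √((δu/u)² + (-1·δs/s)²) = √(0.00326 + 0.000961) = 0.0650
Q = 9.14, so δQ = 0.0650 × 9.14 = 0.594.

9.14 ± 0.594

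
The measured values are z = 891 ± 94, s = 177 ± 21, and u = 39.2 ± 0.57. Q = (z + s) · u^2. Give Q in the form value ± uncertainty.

(1.64 ± 0.156) × 10^6

Let w = z + s = 1070. δw = √(δz² + δs²) = √(8840 + 441) = 96.3, so δw/w = 0.0902.
Q is then a monomial in w, u:
δQ/Q = √((δw/w)² + (2·δu/u)²) = √(0.00813 + 0.000846) = 0.0948
Q = 1.64e+06, so δQ = 0.0948 × 1.64e+06 = 1.56e+05.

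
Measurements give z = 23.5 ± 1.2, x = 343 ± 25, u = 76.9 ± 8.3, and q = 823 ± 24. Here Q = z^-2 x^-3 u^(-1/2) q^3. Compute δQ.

0.000748

Relative error in a monomial: (δQ/Q)² = Σ (nᵢ · δxᵢ/xᵢ)².
  (-2·δz/z)² = (-2×0.0511)² = 0.0104;  (-3·δx/x)² = (-3×0.0729)² = 0.0478;  (−½·δu/u)² = (-0.5×0.108)² = 0.00291;  (3·δq/q)² = (3×0.0292)² = 0.00765
δQ/Q = √(0.0688) = 0.262
Q = 0.00285, so δQ = 0.262 × 0.00285 = 0.000748.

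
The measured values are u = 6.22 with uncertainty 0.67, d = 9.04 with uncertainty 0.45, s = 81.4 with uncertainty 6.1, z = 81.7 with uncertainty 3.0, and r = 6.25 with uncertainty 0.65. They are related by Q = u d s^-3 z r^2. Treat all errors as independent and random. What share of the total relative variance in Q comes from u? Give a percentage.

(δQ/Q)² = (1·δu/u)² + (1·δd/d)² + (-3·δs/s)² + (1·δz/z)² + (2·δr/r)²
  u term: (1×0.108)² = 0.0116
  d term: (1×0.0498)² = 0.00248
  s term: (-3×0.0749)² = 0.0505
  z term: (1×0.0367)² = 0.00135
  r term: (2×0.104)² = 0.0433
Total = 0.109. Share from u = 0.0116/0.109 = 0.106.

10.6%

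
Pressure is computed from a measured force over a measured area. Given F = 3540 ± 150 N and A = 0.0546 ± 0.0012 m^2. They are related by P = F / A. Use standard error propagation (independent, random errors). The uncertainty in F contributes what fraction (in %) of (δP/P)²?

78.8%

(δP/P)² = (1·δF/F)² + (-1·δA/A)²
  F term: (1×0.0424)² = 0.00180
  A term: (-1×0.0220)² = 0.000483
Total = 0.00228. Share from F = 0.00180/0.00228 = 0.788.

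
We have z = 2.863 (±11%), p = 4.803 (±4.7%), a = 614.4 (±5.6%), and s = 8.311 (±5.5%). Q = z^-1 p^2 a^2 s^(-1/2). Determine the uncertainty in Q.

Since Q is a product/quotient, work with relative uncertainties:
  (-1·δz/z)² = (-1×0.110)² = 0.0121;  (2·δp/p)² = (2×0.0470)² = 0.00884;  (2·δa/a)² = (2×0.0560)² = 0.0125;  (−½·δs/s)² = (-0.5×0.0550)² = 0.000756
δQ/Q = √(0.0342) = 0.185
Q = 1.055e+06, so δQ = 0.185 × 1.055e+06 = 1.95e+05.

1.95e+05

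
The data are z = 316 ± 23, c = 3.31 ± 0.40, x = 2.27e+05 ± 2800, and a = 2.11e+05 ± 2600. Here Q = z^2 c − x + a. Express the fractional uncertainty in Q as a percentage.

19.9%

Let p = z^2·c = 3.31e+05. δp/p = √((2·δz/z)² + (1·δc/c)²) = √(0.0212 + 0.0146) = 0.189, so δp = 62500.
Q = p − x + a: δQ = √(δp² + δx² + δa²) = √(3.91e+09 + 7.84e+06 + 6.76e+06) = 62600
Q = 3.15e+05, so δQ/Q = 62600/3.15e+05 = 0.199.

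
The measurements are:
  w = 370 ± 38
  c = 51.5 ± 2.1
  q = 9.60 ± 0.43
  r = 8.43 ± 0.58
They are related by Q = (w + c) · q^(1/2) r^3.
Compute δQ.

Let u = w + c = 422. δu = √(δw² + δc²) = √(1440 + 4.41) = 38.1, so δu/u = 0.0903.
Q is then a monomial in u, q, r:
δQ/Q = √((δu/u)² + (½·δq/q)² + (3·δr/r)²) = √(0.00815 + 0.000502 + 0.0426) = 0.226
Q = 7.82e+05, so δQ = 0.226 × 7.82e+05 = 1.77e+05.

1.77e+05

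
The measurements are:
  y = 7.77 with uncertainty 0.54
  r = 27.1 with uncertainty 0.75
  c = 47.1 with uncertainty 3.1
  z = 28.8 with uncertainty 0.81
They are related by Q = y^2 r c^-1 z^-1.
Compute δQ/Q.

For a monomial Q ∝ y^2, r, c^-1, z^-1, fractional errors add in quadrature:
  (2·δy/y)² = (2×0.0695)² = 0.0193;  (1·δr/r)² = (1×0.0277)² = 0.000766;  (-1·δc/c)² = (-1×0.0658)² = 0.00433;  (-1·δz/z)² = (-1×0.0281)² = 0.000791
δQ/Q = √(0.0252) = 0.159

0.159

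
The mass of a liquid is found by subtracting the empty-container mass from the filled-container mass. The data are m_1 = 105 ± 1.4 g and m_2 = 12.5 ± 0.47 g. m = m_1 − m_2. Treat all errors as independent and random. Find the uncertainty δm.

m is a linear combination, so absolute uncertainties add in quadrature:
  (δm_1)² = 1.96;  (δm_2)² = 0.221
δm = √(2.18) = 1.48 g

1.48 g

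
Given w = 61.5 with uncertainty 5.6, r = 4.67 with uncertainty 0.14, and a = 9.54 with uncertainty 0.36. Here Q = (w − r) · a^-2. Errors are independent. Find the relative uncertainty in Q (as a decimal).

0.124

Let u = w − r = 56.8. δu = √(δw² + δr²) = √(31.4 + 0.0196) = 5.60, so δu/u = 0.0986.
Q is then a monomial in u, a:
δQ/Q = √((δu/u)² + (-2·δa/a)²) = √(0.00972 + 0.00570) = 0.124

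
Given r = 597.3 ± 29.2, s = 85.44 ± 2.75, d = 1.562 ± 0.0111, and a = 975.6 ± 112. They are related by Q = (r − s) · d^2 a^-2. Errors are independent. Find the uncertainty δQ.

0.000311

Let u = r − s = 511.9. δu = √(δr² + δs²) = √(853 + 7.56) = 29.3, so δu/u = 0.0573.
Q is then a monomial in u, d, a:
δQ/Q = √((δu/u)² + (2·δd/d)² + (-2·δa/a)²) = √(0.00328 + 0.000202 + 0.0527) = 0.237
Q = 0.001312, so δQ = 0.237 × 0.001312 = 0.000311.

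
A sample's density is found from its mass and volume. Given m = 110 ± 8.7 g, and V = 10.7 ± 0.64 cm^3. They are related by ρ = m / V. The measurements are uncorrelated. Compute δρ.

Relative error in a monomial: (δρ/ρ)² = Σ (nᵢ · δxᵢ/xᵢ)².
  (1·δm/m)² = (1×0.0791)² = 0.00626;  (-1·δV/V)² = (-1×0.0598)² = 0.00358
δρ/ρ = √(0.00983) = 0.0992
ρ = 10.3 g/cm^3, so δρ = 0.0992 × 10.3 = 1.02 g/cm^3.

1.02 g/cm^3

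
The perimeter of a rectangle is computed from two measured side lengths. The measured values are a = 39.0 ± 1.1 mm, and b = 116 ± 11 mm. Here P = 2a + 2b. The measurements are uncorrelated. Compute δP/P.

0.0713

P is a linear combination, so absolute uncertainties add in quadrature:
  (2·δa)² = 4.84;  (2·δb)² = 484
δP = √(489) = 22.1 mm
P = 310 mm, so δP/P = 22.1/310 = 0.0713.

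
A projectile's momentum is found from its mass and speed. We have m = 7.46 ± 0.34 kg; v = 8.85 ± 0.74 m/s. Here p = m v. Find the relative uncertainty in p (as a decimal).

Relative error in a monomial: (δp/p)² = Σ (nᵢ · δxᵢ/xᵢ)².
  (1·δm/m)² = (1×0.0456)² = 0.00208;  (1·δv/v)² = (1×0.0836)² = 0.00699
δp/p = √(0.00907) = 0.0952

0.0952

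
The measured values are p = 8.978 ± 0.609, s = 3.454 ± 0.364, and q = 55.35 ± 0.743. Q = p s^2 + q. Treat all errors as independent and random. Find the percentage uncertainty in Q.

Let w = p·s^2 = 107.1. δw/w = √((1·δp/p)² + (2·δs/s)²) = √(0.00460 + 0.0444) = 0.221, so δw = 23.7.
Q = w + q: δQ = √(δw² + δq²) = √(562 + 0.552) = 23.7
Q = 162.5, so δQ/Q = 23.7/162.5 = 0.146.

14.6%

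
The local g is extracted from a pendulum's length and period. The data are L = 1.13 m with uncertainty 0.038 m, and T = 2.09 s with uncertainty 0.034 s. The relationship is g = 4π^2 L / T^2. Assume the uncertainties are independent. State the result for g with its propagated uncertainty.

10.2 ± 0.478 m/s^2

Since g is a product/quotient, work with relative uncertainties:
  (1·δL/L)² = (1×0.0336)² = 0.00113;  (-2·δT/T)² = (-2×0.0163)² = 0.00106
δg/g = √(0.00219) = 0.0468
g = 10.2 m/s^2, so δg = 0.0468 × 10.2 = 0.478 m/s^2.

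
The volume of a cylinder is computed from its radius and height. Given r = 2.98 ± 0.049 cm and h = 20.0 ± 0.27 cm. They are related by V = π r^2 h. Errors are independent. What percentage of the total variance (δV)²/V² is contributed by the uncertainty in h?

(δV/V)² = (2·δr/r)² + (1·δh/h)²
  r term: (2×0.0164)² = 0.00108
  h term: (1×0.0135)² = 0.000182
Total = 0.00126. Share from h = 0.000182/0.00126 = 0.144.

14.4%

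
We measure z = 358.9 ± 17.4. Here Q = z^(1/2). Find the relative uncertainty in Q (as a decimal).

Each factor contributes (exponent × relative error)² to (δQ/Q)²:
  (½·δz/z)² = (0.5×0.0485)² = 0.000588
δQ/Q = √(0.000588) = 0.0242

0.0242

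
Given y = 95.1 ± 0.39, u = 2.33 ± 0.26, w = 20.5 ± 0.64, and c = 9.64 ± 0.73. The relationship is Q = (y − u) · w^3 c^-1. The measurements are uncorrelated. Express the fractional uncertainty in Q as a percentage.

12.1%

Let h = y − u = 92.8. δh = √(δy² + δu²) = √(0.152 + 0.0676) = 0.469, so δh/h = 0.00505.
Q is then a monomial in h, w, c:
δQ/Q = √((δh/h)² + (3·δw/w)² + (-1·δc/c)²) = √(2.55e-05 + 0.00877 + 0.00573) = 0.121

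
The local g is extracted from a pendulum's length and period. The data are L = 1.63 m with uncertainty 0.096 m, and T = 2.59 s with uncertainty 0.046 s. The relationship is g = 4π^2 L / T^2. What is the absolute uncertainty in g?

Products/powers → add relative errors in quadrature, weighted by exponent:
  (1·δL/L)² = (1×0.0589)² = 0.00347;  (-2·δT/T)² = (-2×0.0178)² = 0.00126
δg/g = √(0.00473) = 0.0688
g = 9.59 m/s^2, so δg = 0.0688 × 9.59 = 0.660 m/s^2.

0.660 m/s^2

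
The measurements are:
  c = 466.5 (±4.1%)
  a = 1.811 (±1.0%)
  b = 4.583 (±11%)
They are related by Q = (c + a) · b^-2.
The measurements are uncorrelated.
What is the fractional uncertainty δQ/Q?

0.224

Let u = c + a = 468.3. δu = √(δc² + δa²) = √(366 + 0.000328) = 19.1, so δu/u = 0.0408.
Q is then a monomial in u, b:
δQ/Q = √((δu/u)² + (-2·δb/b)²) = √(0.00167 + 0.0484) = 0.224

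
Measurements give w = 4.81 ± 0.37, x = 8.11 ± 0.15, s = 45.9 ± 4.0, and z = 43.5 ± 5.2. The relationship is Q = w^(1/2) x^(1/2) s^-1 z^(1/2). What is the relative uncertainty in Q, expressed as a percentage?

11.3%

Each factor contributes (exponent × relative error)² to (δQ/Q)²:
  (½·δw/w)² = (0.5×0.0769)² = 0.00148;  (½·δx/x)² = (0.5×0.0185)² = 8.55e-05;  (-1·δs/s)² = (-1×0.0871)² = 0.00759;  (½·δz/z)² = (0.5×0.120)² = 0.00357
δQ/Q = √(0.0127) = 0.113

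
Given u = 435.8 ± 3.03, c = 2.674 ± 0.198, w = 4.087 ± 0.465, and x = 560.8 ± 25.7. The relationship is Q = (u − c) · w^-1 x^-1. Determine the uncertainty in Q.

Let h = u − c = 433.1. δh = √(δu² + δc²) = √(9.18 + 0.0392) = 3.04, so δh/h = 0.00701.
Q is then a monomial in h, w, x:
δQ/Q = √((δh/h)² + (-1·δw/w)² + (-1·δx/x)²) = √(4.91e-05 + 0.0129 + 0.00210) = 0.123
Q = 0.1890, so δQ = 0.123 × 0.1890 = 0.0232.

0.0232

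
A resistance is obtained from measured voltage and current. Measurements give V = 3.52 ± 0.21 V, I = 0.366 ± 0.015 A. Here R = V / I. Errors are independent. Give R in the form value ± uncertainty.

9.62 ± 0.696 Ω

R is a product of powers, so relative uncertainties combine in quadrature:
  (1·δV/V)² = (1×0.0597)² = 0.00356;  (-1·δI/I)² = (-1×0.0410)² = 0.00168
δR/R = √(0.00524) = 0.0724
R = 9.62 Ω, so δR = 0.0724 × 9.62 = 0.696 Ω.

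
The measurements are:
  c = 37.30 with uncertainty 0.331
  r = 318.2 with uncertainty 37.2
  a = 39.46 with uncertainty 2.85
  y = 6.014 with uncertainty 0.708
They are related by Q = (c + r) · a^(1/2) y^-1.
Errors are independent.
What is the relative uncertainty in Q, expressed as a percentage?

Let u = c + r = 355.5. δu = √(δc² + δr²) = √(0.110 + 1380) = 37.2, so δu/u = 0.105.
Q is then a monomial in u, a, y:
δQ/Q = √((δu/u)² + (½·δa/a)² + (-1·δy/y)²) = √(0.0110 + 0.00130 + 0.0139) = 0.162

16.2%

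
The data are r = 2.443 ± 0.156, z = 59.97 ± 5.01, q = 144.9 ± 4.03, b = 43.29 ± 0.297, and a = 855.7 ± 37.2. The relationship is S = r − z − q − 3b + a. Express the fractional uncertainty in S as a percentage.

Each term contributes (cᵢ δxᵢ)² to (δS)²:
  (δr)² = 0.0243;  (δz)² = 25.1;  (δq)² = 16.2;  (3·δb)² = 0.794;  (δa)² = 1380
δS = √(1430) = 37.8
S = 523.4, so δS/S = 37.8/523.4 = 0.0721.

7.21%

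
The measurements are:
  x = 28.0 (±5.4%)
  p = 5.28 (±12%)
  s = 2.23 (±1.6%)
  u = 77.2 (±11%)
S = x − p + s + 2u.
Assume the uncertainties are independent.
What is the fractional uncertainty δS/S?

Sums and differences: (δS)² = Σ (cᵢ δxᵢ)².
  (δx)² = 2.29;  (δp)² = 0.401;  (δs)² = 0.00127;  (2·δu)² = 288
δS = √(291) = 17.1
S = 179, so δS/S = 17.1/179 = 0.0951.

0.0951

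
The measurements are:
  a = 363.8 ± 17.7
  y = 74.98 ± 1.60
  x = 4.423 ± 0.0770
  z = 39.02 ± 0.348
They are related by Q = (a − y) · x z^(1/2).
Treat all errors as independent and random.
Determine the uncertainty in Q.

512

Let u = a − y = 288.8. δu = √(δa² + δy²) = √(313 + 2.56) = 17.8, so δu/u = 0.0615.
Q is then a monomial in u, x, z:
δQ/Q = √((δu/u)² + (1·δx/x)² + (½·δz/z)²) = √(0.00379 + 0.000303 + 1.99e-05) = 0.0641
Q = 7980, so δQ = 0.0641 × 7980 = 512.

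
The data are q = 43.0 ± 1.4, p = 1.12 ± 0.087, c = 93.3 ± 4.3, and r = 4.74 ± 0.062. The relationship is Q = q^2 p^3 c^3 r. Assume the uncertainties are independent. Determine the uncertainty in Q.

2.79e+09

Products/powers → add relative errors in quadrature, weighted by exponent:
  (2·δq/q)² = (2×0.0326)² = 0.00424;  (3·δp/p)² = (3×0.0777)² = 0.0543;  (3·δc/c)² = (3×0.0461)² = 0.0191;  (1·δr/r)² = (1×0.0131)² = 0.000171
δQ/Q = √(0.0778) = 0.279
Q = 1e+10, so δQ = 0.279 × 1e+10 = 2.79e+09.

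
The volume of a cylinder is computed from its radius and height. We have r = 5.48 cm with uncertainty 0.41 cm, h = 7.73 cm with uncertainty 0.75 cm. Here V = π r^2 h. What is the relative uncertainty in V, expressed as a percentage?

V is a product of powers, so relative uncertainties combine in quadrature:
  (2·δr/r)² = (2×0.0748)² = 0.0224;  (1·δh/h)² = (1×0.0970)² = 0.00941
δV/V = √(0.0318) = 0.178

17.8%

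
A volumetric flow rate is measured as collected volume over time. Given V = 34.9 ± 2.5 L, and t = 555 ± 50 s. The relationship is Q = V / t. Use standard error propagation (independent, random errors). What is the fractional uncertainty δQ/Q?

0.115

Each factor contributes (exponent × relative error)² to (δQ/Q)²:
  (1·δV/V)² = (1×0.0716)² = 0.00513;  (-1·δt/t)² = (-1×0.0901)² = 0.00812
δQ/Q = √(0.0132) = 0.115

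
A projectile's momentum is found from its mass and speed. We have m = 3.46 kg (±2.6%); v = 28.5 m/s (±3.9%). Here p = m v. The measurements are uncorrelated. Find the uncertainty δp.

4.62 kg·m/s

p is a product of powers, so relative uncertainties combine in quadrature:
  (1·δm/m)² = (1×0.0260)² = 0.000676;  (1·δv/v)² = (1×0.0390)² = 0.00152
δp/p = √(0.00220) = 0.0469
p = 98.6 kg·m/s, so δp = 0.0469 × 98.6 = 4.62 kg·m/s.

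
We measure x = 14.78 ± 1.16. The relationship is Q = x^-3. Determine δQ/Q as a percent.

23.5%

Q ∝ x^-3, so δQ/Q = |-3| · δx/x = 3 × 0.0785 = 0.235.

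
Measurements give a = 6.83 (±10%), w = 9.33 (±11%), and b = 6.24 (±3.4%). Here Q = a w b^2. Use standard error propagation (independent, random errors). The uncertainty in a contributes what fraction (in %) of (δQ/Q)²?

(δQ/Q)² = (1·δa/a)² + (1·δw/w)² + (2·δb/b)²
  a term: (1×0.100)² = 0.0100
  w term: (1×0.110)² = 0.0121
  b term: (2×0.0340)² = 0.00462
Total = 0.0267. Share from a = 0.0100/0.0267 = 0.374.

37.4%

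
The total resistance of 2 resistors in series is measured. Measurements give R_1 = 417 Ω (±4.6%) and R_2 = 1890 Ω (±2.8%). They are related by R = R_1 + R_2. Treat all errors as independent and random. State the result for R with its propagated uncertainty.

Sums and differences: (δR)² = Σ (cᵢ δxᵢ)².
  (δR_1)² = 368;  (δR_2)² = 2800
δR = √(3170) = 56.3 Ω
R = 2310 Ω.

2310 ± 56.3 Ω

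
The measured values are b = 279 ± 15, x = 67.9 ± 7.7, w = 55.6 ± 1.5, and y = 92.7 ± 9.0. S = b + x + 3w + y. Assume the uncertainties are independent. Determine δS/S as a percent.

3.24%

For a sum/difference, combine absolute errors in quadrature:
  (δb)² = 225;  (δx)² = 59.3;  (3·δw)² = 20.2;  (δy)² = 81.0
δS = √(386) = 19.6
S = 606, so δS/S = 19.6/606 = 0.0324.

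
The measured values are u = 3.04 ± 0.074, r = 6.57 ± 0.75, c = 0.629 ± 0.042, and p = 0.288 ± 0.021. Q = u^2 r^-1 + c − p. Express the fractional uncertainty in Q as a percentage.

10.3%

Let w = u^2·r^-1 = 1.41. δw/w = √((2·δu/u)² + (-1·δr/r)²) = √(0.00237 + 0.0130) = 0.124, so δw = 0.175.
Q = w + c − p: δQ = √(δw² + δc² + δp²) = √(0.0305 + 0.00176 + 0.000441) = 0.181
Q = 1.75, so δQ/Q = 0.181/1.75 = 0.103.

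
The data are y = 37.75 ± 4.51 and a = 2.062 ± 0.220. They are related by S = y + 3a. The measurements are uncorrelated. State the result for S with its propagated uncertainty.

Absolute uncertainties add in quadrature for a linear combination:
  (δy)² = 20.3;  (3·δa)² = 0.436
δS = √(20.8) = 4.56
S = 43.94.

43.94 ± 4.56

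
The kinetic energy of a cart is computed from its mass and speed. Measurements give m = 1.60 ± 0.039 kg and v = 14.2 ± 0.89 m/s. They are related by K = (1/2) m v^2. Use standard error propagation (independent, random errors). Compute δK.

20.6 J

Relative error in a monomial: (δK/K)² = Σ (nᵢ · δxᵢ/xᵢ)².
  (1·δm/m)² = (1×0.0244)² = 0.000594;  (2·δv/v)² = (2×0.0627)² = 0.0157
δK/K = √(0.0163) = 0.128
K = 161 J, so δK = 0.128 × 161 = 20.6 J.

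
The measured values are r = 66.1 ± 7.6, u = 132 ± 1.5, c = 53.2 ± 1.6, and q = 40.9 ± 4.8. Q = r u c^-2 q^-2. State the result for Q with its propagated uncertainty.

Relative error in a monomial: (δQ/Q)² = Σ (nᵢ · δxᵢ/xᵢ)².
  (1·δr/r)² = (1×0.115)² = 0.0132;  (1·δu/u)² = (1×0.0114)² = 0.000129;  (-2·δc/c)² = (-2×0.0301)² = 0.00362;  (-2·δq/q)² = (-2×0.117)² = 0.0551
δQ/Q = √(0.0721) = 0.268
Q = 0.00184, so δQ = 0.268 × 0.00184 = 0.000495.

0.00184 ± 0.000495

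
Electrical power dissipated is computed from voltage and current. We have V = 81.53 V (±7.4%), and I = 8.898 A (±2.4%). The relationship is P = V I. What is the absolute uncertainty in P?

56.4 W

Relative error in a monomial: (δP/P)² = Σ (nᵢ · δxᵢ/xᵢ)².
  (1·δV/V)² = (1×0.0740)² = 0.00548;  (1·δI/I)² = (1×0.0240)² = 0.000576
δP/P = √(0.00605) = 0.0778
P = 725.5 W, so δP = 0.0778 × 725.5 = 56.4 W.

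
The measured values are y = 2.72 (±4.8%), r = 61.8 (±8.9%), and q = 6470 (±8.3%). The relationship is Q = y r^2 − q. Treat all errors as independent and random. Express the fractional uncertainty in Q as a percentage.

Let p = y·r^2 = 10400. δp/p = √((1·δy/y)² + (2·δr/r)²) = √(0.00230 + 0.0317) = 0.184, so δp = 1920.
Q = p − q: δQ = √(δp² + δq²) = √(3.67e+06 + 2.88e+05) = 1990
Q = 3920, so δQ/Q = 1990/3920 = 0.508.

50.8%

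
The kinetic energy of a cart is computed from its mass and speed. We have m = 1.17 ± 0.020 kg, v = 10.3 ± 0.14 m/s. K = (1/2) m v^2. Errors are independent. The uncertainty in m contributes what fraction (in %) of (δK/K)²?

(δK/K)² = (1·δm/m)² + (2·δv/v)²
  m term: (1×0.0171)² = 0.000292
  v term: (2×0.0136)² = 0.000739
Total = 0.00103. Share from m = 0.000292/0.00103 = 0.283.

28.3%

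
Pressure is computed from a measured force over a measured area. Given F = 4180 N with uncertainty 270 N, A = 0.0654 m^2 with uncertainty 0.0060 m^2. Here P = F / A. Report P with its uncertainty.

63900 ± 7170 Pa

P is a product of powers, so relative uncertainties combine in quadrature:
  (1·δF/F)² = (1×0.0646)² = 0.00417;  (-1·δA/A)² = (-1×0.0917)² = 0.00842
δP/P = √(0.0126) = 0.112
P = 63900 Pa, so δP = 0.112 × 63900 = 7170 Pa.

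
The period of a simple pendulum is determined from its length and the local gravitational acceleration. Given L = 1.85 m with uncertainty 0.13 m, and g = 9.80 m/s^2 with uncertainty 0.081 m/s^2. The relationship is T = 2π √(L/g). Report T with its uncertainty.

Products/powers → add relative errors in quadrature, weighted by exponent:
  (½·δL/L)² = (0.5×0.0703)² = 0.00123;  (−½·δg/g)² = (-0.5×0.00827)² = 1.71e-05
δT/T = √(0.00125) = 0.0354
T = 2.73 s, so δT = 0.0354 × 2.73 = 0.0966 s.

2.73 ± 0.0966 s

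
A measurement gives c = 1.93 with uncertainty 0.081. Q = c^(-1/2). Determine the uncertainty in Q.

Products/powers → add relative errors in quadrature, weighted by exponent:
  (−½·δc/c)² = (-0.5×0.0420)² = 0.000440
δQ/Q = √(0.000440) = 0.0210
Q = 0.720, so δQ = 0.0210 × 0.720 = 0.0151.

0.0151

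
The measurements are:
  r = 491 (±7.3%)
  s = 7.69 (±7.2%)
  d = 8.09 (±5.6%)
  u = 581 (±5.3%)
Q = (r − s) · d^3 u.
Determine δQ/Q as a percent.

19.1%

Let w = r − s = 483. δw = √(δr² + δs²) = √(1280 + 0.307) = 35.8, so δw/w = 0.0742.
Q is then a monomial in w, d, u:
δQ/Q = √((δw/w)² + (3·δd/d)² + (1·δu/u)²) = √(0.00550 + 0.0282 + 0.00281) = 0.191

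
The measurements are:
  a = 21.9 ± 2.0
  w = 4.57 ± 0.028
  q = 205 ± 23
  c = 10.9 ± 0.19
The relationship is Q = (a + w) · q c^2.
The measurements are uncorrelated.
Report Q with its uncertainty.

(6.45 ± 0.901) × 10^5

Let u = a + w = 26.5. δu = √(δa² + δw²) = √(4.00 + 0.000784) = 2.00, so δu/u = 0.0756.
Q is then a monomial in u, q, c:
δQ/Q = √((δu/u)² + (1·δq/q)² + (2·δc/c)²) = √(0.00571 + 0.0126 + 0.00122) = 0.140
Q = 6.45e+05, so δQ = 0.140 × 6.45e+05 = 90100.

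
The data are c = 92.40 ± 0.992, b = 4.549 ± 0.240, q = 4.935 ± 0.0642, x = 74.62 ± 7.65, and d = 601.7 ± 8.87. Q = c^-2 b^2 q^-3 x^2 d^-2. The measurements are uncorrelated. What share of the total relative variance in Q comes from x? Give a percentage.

(δQ/Q)² = (-2·δc/c)² + (2·δb/b)² + (-3·δq/q)² + (2·δx/x)² + (-2·δd/d)²
  c term: (-2×0.0107)² = 0.000461
  b term: (2×0.0528)² = 0.0111
  q term: (-3×0.0130)² = 0.00152
  x term: (2×0.103)² = 0.0420
  d term: (-2×0.0147)² = 0.000869
Total = 0.0560. Share from x = 0.0420/0.0560 = 0.750.

75.0%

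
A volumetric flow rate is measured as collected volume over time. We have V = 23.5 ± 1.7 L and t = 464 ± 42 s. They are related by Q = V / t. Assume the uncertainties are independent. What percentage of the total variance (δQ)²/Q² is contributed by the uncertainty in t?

(δQ/Q)² = (1·δV/V)² + (-1·δt/t)²
  V term: (1×0.0723)² = 0.00523
  t term: (-1×0.0905)² = 0.00819
Total = 0.0134. Share from t = 0.00819/0.0134 = 0.610.

61.0%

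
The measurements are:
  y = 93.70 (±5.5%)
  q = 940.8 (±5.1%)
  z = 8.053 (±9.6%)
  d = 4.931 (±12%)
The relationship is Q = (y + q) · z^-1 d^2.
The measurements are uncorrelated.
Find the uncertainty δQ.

Let u = y + q = 1034. δu = √(δy² + δq²) = √(26.6 + 2300) = 48.3, so δu/u = 0.0466.
Q is then a monomial in u, z, d:
δQ/Q = √((δu/u)² + (-1·δz/z)² + (2·δd/d)²) = √(0.00218 + 0.00922 + 0.0576) = 0.263
Q = 3124, so δQ = 0.263 × 3124 = 820.

820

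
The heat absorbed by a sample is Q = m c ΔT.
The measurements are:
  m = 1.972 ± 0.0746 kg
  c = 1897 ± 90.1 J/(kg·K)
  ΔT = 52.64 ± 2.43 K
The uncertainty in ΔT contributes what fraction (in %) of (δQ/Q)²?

(δQ/Q)² = (1·δm/m)² + (1·δc/c)² + (1·δΔT/ΔT)²
  m term: (1×0.0378)² = 0.00143
  c term: (1×0.0475)² = 0.00226
  ΔT term: (1×0.0462)² = 0.00213
Total = 0.00582. Share from ΔT = 0.00213/0.00582 = 0.366.

36.6%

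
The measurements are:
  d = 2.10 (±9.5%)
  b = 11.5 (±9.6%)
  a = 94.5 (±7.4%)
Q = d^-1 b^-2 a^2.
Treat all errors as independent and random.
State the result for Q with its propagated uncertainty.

Q is a product of powers, so relative uncertainties combine in quadrature:
  (-1·δd/d)² = (-1×0.0950)² = 0.00903;  (-2·δb/b)² = (-2×0.0960)² = 0.0369;  (2·δa/a)² = (2×0.0740)² = 0.0219
δQ/Q = √(0.0678) = 0.260
Q = 32.2, so δQ = 0.260 × 32.2 = 8.37.

32.2 ± 8.37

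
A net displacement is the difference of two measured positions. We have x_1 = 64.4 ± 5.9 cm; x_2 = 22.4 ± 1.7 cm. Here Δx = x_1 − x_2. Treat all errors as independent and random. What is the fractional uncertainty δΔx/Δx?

0.146

Absolute uncertainties add in quadrature for a linear combination:
  (δx_1)² = 34.8;  (δx_2)² = 2.89
δΔx = √(37.7) = 6.14 cm
Δx = 42.0 cm, so δΔx/Δx = 6.14/42.0 = 0.146.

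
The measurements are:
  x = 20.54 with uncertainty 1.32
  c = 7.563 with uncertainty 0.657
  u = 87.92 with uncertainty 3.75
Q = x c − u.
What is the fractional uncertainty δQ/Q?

Let p = x·c = 155.3. δp/p = √((1·δx/x)² + (1·δc/c)²) = √(0.00413 + 0.00755) = 0.108, so δp = 16.8.
Q = p − u: δQ = √(δp² + δu²) = √(282 + 14.1) = 17.2
Q = 67.42, so δQ/Q = 17.2/67.42 = 0.255.

0.255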